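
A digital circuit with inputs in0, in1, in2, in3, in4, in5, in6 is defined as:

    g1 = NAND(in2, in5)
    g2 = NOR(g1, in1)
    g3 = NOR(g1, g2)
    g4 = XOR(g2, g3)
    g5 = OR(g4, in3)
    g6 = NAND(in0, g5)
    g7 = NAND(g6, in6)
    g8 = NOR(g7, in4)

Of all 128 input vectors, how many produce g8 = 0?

106

g8 = NOR(g7, in4) must be 0, so at least one of g7, in4 is 1.
Enumerating the 128 input combinations, 106 give g8 = 0 and 22 give g8 = 1.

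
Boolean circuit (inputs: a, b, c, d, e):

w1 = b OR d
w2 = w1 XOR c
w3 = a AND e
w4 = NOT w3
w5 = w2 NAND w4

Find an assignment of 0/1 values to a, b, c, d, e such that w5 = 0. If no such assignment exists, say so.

a=0 b=0 c=0 d=1 e=0

w5 = w2 NAND w4 must be 0, so both w2 = 1 and w4 = 1.
Check with a=0 b=0 c=0 d=1 e=0:
w1 = b OR d = 0 OR 1 = 1
w2 = w1 XOR c = 1 XOR 0 = 1
w3 = a AND e = 0 AND 0 = 0
w4 = NOT w3 = NOT 0 = 1
w5 = w2 NAND w4 = 1 NAND 1 = 0
So w5 = 0 as required.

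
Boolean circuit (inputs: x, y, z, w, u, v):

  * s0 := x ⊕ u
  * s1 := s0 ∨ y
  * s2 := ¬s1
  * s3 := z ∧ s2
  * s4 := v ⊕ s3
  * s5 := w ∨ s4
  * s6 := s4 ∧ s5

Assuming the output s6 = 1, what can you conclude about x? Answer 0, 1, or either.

Both values of x occur among assignments with s6 = 1:
  x=0: x=0, y=0, z=0, w=0, u=0, v=1
  x=1: x=1, y=0, z=0, w=0, u=0, v=1

either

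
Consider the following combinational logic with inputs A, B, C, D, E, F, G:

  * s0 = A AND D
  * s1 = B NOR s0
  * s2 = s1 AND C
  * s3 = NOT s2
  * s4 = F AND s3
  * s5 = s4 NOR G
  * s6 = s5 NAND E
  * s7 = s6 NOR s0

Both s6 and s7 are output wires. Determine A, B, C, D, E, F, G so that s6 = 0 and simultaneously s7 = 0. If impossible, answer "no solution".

A=1, B=1, C=1, D=1, E=1, F=0, G=0

Check with A=1, B=1, C=1, D=1, E=1, F=0, G=0:
s0 = A AND D = 1 AND 1 = 1
s1 = B NOR s0 = 1 NOR 1 = 0
s2 = s1 AND C = 0 AND 1 = 0
s3 = NOT s2 = NOT 0 = 1
s4 = F AND s3 = 0 AND 1 = 0
s5 = s4 NOR G = 0 NOR 0 = 1
s6 = s5 NAND E = 1 NAND 1 = 0
s7 = s6 NOR s0 = 0 NOR 1 = 0
So s6 = 0 and s7 = 0.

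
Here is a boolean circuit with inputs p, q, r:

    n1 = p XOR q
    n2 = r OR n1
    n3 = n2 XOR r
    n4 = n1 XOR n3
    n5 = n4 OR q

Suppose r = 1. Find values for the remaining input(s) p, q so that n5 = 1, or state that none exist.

n5 = n4 OR q must be 1, so at least one of n4, q is 1.
Check with r = 1 and p=1, q=0:
n1 = p XOR q = 1 XOR 0 = 1
n2 = r OR n1 = 1 OR 1 = 1
n3 = n2 XOR r = 1 XOR 1 = 0
n4 = n1 XOR n3 = 1 XOR 0 = 1
n5 = n4 OR q = 1 OR 0 = 1
So n5 = 1.

p=1 q=0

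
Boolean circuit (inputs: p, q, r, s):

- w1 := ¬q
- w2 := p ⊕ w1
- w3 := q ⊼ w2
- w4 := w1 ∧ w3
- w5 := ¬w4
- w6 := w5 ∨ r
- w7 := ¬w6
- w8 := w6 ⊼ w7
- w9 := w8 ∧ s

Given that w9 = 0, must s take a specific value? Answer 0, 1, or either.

0

w9 = w8 ∧ s must be 0, so at least one of w8, s is 0.
Every assignment with w9 = 0 has s = 0; there are 8 such assignment(s).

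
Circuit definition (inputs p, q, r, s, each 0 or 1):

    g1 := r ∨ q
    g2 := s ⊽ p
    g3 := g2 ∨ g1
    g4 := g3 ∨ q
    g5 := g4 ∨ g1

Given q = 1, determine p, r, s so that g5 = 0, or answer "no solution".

no solution exists

With q = 1 fixed, none of the 8 settings of p, r, s give g5 = 0.
For example, with p=1, r=1, s=1:
g1 = r ∨ q = 1 ∨ 1 = 1
g2 = s ⊽ p = 1 ⊽ 1 = 0
g3 = g2 ∨ g1 = 0 ∨ 1 = 1
g4 = g3 ∨ q = 1 ∨ 1 = 1
g5 = g4 ∨ g1 = 1 ∨ 1 = 1
giving g5 = 1 ≠ 0.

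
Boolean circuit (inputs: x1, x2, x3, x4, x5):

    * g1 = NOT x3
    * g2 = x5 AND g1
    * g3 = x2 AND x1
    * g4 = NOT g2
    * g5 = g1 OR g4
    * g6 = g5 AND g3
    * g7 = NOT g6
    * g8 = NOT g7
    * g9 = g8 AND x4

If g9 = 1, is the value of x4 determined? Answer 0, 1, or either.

1

g9 = g8 AND x4 must be 1, so both g8 = 1 and x4 = 1.
g8 = NOT g7 must be 1, so g7 = 0.
g7 = NOT g6 must be 0, so g6 = 1.
Every assignment with g9 = 1 has x4 = 1; there are 4 such assignment(s).
  x1=1, x2=1, x3=0, x4=1, x5=0
  x1=1, x2=1, x3=0, x4=1, x5=1
  x1=1, x2=1, x3=1, x4=1, x5=0
  x1=1, x2=1, x3=1, x4=1, x5=1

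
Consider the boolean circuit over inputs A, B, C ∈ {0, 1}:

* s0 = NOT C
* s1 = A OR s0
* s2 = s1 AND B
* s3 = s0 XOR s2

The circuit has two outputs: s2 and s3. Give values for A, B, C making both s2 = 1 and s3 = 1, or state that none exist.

Check with A=1, B=1, C=1:
s0 = NOT C = NOT 1 = 0
s1 = A OR s0 = 1 OR 0 = 1
s2 = s1 AND B = 1 AND 1 = 1
s3 = s0 XOR s2 = 0 XOR 1 = 1
So s2 = 1 and s3 = 1.

A=1, B=1, C=1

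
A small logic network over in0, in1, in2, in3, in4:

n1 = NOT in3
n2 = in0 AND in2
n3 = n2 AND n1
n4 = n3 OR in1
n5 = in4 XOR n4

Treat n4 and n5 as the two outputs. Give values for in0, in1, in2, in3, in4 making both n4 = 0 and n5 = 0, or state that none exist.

Check with in0=0, in1=0, in2=1, in3=1, in4=0:
n1 = NOT in3 = NOT 1 = 0
n2 = in0 AND in2 = 0 AND 1 = 0
n3 = n2 AND n1 = 0 AND 0 = 0
n4 = n3 OR in1 = 0 OR 0 = 0
n5 = in4 XOR n4 = 0 XOR 0 = 0
So n4 = 0 and n5 = 0.

in0=0, in1=0, in2=1, in3=1, in4=0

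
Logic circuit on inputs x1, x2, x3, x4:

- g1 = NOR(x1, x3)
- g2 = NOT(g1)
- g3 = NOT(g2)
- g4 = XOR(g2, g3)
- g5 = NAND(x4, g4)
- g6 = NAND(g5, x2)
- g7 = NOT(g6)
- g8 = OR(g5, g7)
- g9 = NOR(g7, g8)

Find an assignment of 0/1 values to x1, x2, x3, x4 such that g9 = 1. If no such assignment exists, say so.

x1=1 x2=0 x3=0 x4=1

g9 = NOR(g7, g8) must be 1, so both g7 = 0 and g8 = 0.
g7 = NOT(g6) must be 0, so g6 = 1.
g8 = OR(g5, g7) must be 0, so both g5 = 0 and g7 = 0.
Check with x1=1 x2=0 x3=0 x4=1:
g1 = NOR(x1, x3) = NOR(1, 0) = 0
g2 = NOT(g1) = NOT 0 = 1
g3 = NOT(g2) = NOT 1 = 0
g4 = XOR(g2, g3) = XOR(1, 0) = 1
g5 = NAND(x4, g4) = NAND(1, 1) = 0
g6 = NAND(g5, x2) = NAND(0, 0) = 1
g7 = NOT(g6) = NOT 1 = 0
g8 = OR(g5, g7) = OR(0, 0) = 0
g9 = NOR(g7, g8) = NOR(0, 0) = 1
So g9 = 1 as required.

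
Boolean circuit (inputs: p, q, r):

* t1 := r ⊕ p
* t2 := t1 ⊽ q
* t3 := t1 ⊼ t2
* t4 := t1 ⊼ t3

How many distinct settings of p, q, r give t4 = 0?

4

t4 = t1 ⊼ t3 must be 0, so both t1 = 1 and t3 = 1.
t1 = r ⊕ p must be 1, so r and p differ.
Satisfying assignments:
  p=0, q=0, r=1
  p=0, q=1, r=1
  p=1, q=0, r=0
  p=1, q=1, r=0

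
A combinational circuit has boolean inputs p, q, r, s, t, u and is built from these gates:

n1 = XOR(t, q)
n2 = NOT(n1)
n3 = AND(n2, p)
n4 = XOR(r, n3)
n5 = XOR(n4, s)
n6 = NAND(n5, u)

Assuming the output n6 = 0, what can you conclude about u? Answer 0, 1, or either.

n6 = NAND(n5, u) must be 0, so both n5 = 1 and u = 1.
n5 = XOR(n4, s) must be 1, so n4 and s differ.
Every assignment with n6 = 0 has u = 1; there are 16 such assignment(s).

1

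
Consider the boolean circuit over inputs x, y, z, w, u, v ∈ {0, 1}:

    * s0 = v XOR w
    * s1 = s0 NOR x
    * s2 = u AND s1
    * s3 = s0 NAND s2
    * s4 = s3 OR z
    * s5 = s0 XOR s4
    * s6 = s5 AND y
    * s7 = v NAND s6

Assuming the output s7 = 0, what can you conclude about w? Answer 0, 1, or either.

s7 = v NAND s6 must be 0, so both v = 1 and s6 = 1.
Every assignment with s7 = 0 has w = 1; there are 8 such assignment(s).

1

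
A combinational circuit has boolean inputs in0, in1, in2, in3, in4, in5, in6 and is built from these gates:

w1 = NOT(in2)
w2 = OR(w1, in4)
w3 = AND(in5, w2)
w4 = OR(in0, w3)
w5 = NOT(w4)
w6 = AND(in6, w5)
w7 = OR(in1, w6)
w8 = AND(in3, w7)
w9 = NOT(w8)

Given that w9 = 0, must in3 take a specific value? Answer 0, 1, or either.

1

w9 = NOT(w8) must be 0, so w8 = 1.
w8 = AND(in3, w7) must be 1, so both in3 = 1 and w7 = 1.
w7 = OR(in1, w6) must be 1, so at least one of in1, w6 is 1.
Every assignment with w9 = 0 has in3 = 1; there are 37 such assignment(s).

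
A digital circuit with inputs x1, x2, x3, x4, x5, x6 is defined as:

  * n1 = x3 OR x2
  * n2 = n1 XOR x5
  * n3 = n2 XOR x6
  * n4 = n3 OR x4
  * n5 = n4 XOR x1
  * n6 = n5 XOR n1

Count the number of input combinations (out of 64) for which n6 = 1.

n6 = n5 XOR n1 must be 1, so n5 and n1 differ.
Enumerating the 64 input combinations, 32 give n6 = 1 and 32 give n6 = 0.

32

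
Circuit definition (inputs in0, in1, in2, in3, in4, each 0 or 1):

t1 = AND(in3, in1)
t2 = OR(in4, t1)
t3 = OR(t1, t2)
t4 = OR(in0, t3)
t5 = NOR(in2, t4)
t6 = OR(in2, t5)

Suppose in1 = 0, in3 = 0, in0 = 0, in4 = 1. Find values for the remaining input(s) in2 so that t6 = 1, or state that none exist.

in2=1

Check with in1 = 0, in3 = 0, in0 = 0, in4 = 1 and in2=1:
t1 = AND(in3, in1) = AND(0, 0) = 0
t2 = OR(in4, t1) = OR(1, 0) = 1
t3 = OR(t1, t2) = OR(0, 1) = 1
t4 = OR(in0, t3) = OR(0, 1) = 1
t5 = NOR(in2, t4) = NOR(1, 1) = 0
t6 = OR(in2, t5) = OR(1, 0) = 1
So t6 = 1.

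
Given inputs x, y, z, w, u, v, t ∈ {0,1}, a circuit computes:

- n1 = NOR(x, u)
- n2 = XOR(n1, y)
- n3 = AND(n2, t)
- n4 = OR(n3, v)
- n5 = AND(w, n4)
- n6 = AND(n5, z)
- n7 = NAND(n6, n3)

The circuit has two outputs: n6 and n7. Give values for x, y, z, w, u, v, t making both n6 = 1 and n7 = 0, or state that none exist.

Check with x=0, y=0, z=1, w=1, u=0, v=1, t=1:
n1 = NOR(x, u) = NOR(0, 0) = 1
n2 = XOR(n1, y) = XOR(1, 0) = 1
n3 = AND(n2, t) = AND(1, 1) = 1
n4 = OR(n3, v) = OR(1, 1) = 1
n5 = AND(w, n4) = AND(1, 1) = 1
n6 = AND(n5, z) = AND(1, 1) = 1
n7 = NAND(n6, n3) = NAND(1, 1) = 0
So n6 = 1 and n7 = 0.

x=0, y=0, z=1, w=1, u=0, v=1, t=1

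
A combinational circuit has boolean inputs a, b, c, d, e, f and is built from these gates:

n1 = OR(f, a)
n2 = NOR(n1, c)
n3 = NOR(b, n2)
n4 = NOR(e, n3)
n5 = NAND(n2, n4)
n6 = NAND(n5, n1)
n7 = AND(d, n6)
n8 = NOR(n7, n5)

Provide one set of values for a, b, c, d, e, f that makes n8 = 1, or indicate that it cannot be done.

n8 = NOR(n7, n5) must be 1, so both n7 = 0 and n5 = 0.
n7 = AND(d, n6) must be 0, so at least one of d, n6 is 0.
n5 = NAND(n2, n4) must be 0, so both n2 = 1 and n4 = 1.
Check with a=0, b=1, c=0, d=0, e=0, f=0:
n1 = OR(f, a) = OR(0, 0) = 0
n2 = NOR(n1, c) = NOR(0, 0) = 1
n3 = NOR(b, n2) = NOR(1, 1) = 0
n4 = NOR(e, n3) = NOR(0, 0) = 1
n5 = NAND(n2, n4) = NAND(1, 1) = 0
n6 = NAND(n5, n1) = NAND(0, 0) = 1
n7 = AND(d, n6) = AND(0, 1) = 0
n8 = NOR(n7, n5) = NOR(0, 0) = 1
So n8 = 1 as required.

a=0, b=1, c=0, d=0, e=0, f=0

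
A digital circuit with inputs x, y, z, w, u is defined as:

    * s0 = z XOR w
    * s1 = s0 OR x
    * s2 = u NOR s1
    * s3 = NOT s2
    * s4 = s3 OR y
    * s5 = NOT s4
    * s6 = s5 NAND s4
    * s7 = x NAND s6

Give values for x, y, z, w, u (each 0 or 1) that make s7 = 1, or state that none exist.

x=0, y=0, z=1, w=0, u=1

Check with x=0, y=0, z=1, w=0, u=1:
s0 = z XOR w = 1 XOR 0 = 1
s1 = s0 OR x = 1 OR 0 = 1
s2 = u NOR s1 = 1 NOR 1 = 0
s3 = NOT s2 = NOT 0 = 1
s4 = s3 OR y = 1 OR 0 = 1
s5 = NOT s4 = NOT 1 = 0
s6 = s5 NAND s4 = 0 NAND 1 = 1
s7 = x NAND s6 = 0 NAND 1 = 1
So s7 = 1 as required.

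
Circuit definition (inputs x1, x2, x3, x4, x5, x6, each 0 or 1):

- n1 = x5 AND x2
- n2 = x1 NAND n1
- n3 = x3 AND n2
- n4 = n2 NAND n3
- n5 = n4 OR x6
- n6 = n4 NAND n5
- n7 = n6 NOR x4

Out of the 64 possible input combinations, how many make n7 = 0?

46

n7 = n6 NOR x4 must be 0, so at least one of n6, x4 is 1.
Enumerating the 64 input combinations, 46 give n7 = 0 and 18 give n7 = 1.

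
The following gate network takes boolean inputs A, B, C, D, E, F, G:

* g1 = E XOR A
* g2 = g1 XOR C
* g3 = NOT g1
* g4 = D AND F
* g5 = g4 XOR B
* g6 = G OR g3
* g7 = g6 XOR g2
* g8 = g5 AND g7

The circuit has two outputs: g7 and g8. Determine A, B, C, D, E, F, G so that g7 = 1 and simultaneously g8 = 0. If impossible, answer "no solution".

Check with A=1, B=0, C=0, D=0, E=0, F=0, G=0:
g1 = E XOR A = 0 XOR 1 = 1
g2 = g1 XOR C = 1 XOR 0 = 1
g3 = NOT g1 = NOT 1 = 0
g4 = D AND F = 0 AND 0 = 0
g5 = g4 XOR B = 0 XOR 0 = 0
g6 = G OR g3 = 0 OR 0 = 0
g7 = g6 XOR g2 = 0 XOR 1 = 1
g8 = g5 AND g7 = 0 AND 1 = 0
So g7 = 1 and g8 = 0.

A=1, B=0, C=0, D=0, E=0, F=0, G=0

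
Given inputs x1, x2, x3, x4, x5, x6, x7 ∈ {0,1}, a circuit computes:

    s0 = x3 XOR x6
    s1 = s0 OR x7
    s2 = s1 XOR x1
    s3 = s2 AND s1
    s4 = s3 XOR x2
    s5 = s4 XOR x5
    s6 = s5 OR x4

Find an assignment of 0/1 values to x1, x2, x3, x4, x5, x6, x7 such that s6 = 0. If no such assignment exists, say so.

x1=1 x2=0 x3=0 x4=0 x5=0 x6=0 x7=0

Check with x1=1 x2=0 x3=0 x4=0 x5=0 x6=0 x7=0:
s0 = x3 XOR x6 = 0 XOR 0 = 0
s1 = s0 OR x7 = 0 OR 0 = 0
s2 = s1 XOR x1 = 0 XOR 1 = 1
s3 = s2 AND s1 = 1 AND 0 = 0
s4 = s3 XOR x2 = 0 XOR 0 = 0
s5 = s4 XOR x5 = 0 XOR 0 = 0
s6 = s5 OR x4 = 0 OR 0 = 0
So s6 = 0 as required.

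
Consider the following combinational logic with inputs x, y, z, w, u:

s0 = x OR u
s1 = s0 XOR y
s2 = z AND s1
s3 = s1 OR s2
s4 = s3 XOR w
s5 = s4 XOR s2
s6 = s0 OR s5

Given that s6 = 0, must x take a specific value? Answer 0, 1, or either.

s6 = s0 OR s5 must be 0, so both s0 = 0 and s5 = 0.
s0 = x OR u must be 0, so both x = 0 and u = 0.
s5 = s4 XOR s2 must be 0, so s4 and s2 are equal.
Every assignment with s6 = 0 has x = 0; there are 4 such assignment(s).
  x=0, y=0, z=0, w=0, u=0
  x=0, y=0, z=1, w=0, u=0
  x=0, y=1, z=0, w=1, u=0
  x=0, y=1, z=1, w=0, u=0

0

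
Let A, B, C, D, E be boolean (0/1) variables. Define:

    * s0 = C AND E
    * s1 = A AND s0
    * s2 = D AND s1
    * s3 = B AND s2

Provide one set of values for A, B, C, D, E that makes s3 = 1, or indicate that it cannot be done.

A=1, B=1, C=1, D=1, E=1

s3 = B AND s2 must be 1, so both B = 1 and s2 = 1.
s2 = D AND s1 must be 1, so both D = 1 and s1 = 1.
s1 = A AND s0 must be 1, so both A = 1 and s0 = 1.
Check with A=1, B=1, C=1, D=1, E=1:
s0 = C AND E = 1 AND 1 = 1
s1 = A AND s0 = 1 AND 1 = 1
s2 = D AND s1 = 1 AND 1 = 1
s3 = B AND s2 = 1 AND 1 = 1
So s3 = 1 as required.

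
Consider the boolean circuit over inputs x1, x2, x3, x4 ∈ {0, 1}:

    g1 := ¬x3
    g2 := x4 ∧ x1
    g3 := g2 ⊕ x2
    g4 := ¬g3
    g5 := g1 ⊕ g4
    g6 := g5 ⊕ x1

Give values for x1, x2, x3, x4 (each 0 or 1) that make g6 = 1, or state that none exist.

Check with x1=0, x2=0, x3=1, x4=1:
g1 = ¬x3 = ¬1 = 0
g2 = x4 ∧ x1 = 1 ∧ 0 = 0
g3 = g2 ⊕ x2 = 0 ⊕ 0 = 0
g4 = ¬g3 = ¬0 = 1
g5 = g1 ⊕ g4 = 0 ⊕ 1 = 1
g6 = g5 ⊕ x1 = 1 ⊕ 0 = 1
So g6 = 1 as required.

x1=0, x2=0, x3=1, x4=1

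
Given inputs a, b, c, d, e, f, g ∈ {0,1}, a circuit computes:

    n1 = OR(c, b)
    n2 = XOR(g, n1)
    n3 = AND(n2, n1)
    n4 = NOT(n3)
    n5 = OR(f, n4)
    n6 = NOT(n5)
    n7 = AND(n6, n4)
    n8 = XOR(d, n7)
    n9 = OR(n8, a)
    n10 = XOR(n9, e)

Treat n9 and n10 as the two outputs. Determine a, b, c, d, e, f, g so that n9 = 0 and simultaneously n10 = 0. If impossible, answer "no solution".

Check with a=0, b=0, c=0, d=0, e=0, f=0, g=1:
n1 = OR(c, b) = OR(0, 0) = 0
n2 = XOR(g, n1) = XOR(1, 0) = 1
n3 = AND(n2, n1) = AND(1, 0) = 0
n4 = NOT(n3) = NOT 0 = 1
n5 = OR(f, n4) = OR(0, 1) = 1
n6 = NOT(n5) = NOT 1 = 0
n7 = AND(n6, n4) = AND(0, 1) = 0
n8 = XOR(d, n7) = XOR(0, 0) = 0
n9 = OR(n8, a) = OR(0, 0) = 0
n10 = XOR(n9, e) = XOR(0, 0) = 0
So n9 = 0 and n10 = 0.

a=0, b=0, c=0, d=0, e=0, f=0, g=1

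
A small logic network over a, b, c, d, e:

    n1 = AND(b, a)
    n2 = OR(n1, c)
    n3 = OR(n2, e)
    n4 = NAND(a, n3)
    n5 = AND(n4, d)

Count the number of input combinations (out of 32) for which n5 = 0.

23

n5 = AND(n4, d) must be 0, so at least one of n4, d is 0.
Enumerating the 32 input combinations, 23 give n5 = 0 and 9 give n5 = 1.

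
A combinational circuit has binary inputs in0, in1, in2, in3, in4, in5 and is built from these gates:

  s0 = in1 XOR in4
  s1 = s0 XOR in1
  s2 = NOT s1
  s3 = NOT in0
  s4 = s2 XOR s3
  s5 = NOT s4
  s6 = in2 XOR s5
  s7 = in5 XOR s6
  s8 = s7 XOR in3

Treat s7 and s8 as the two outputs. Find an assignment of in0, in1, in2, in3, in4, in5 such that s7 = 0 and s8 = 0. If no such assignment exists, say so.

in0=0, in1=1, in2=1, in3=0, in4=0, in5=0

Check with in0=0, in1=1, in2=1, in3=0, in4=0, in5=0:
s0 = in1 XOR in4 = 1 XOR 0 = 1
s1 = s0 XOR in1 = 1 XOR 1 = 0
s2 = NOT s1 = NOT 0 = 1
s3 = NOT in0 = NOT 0 = 1
s4 = s2 XOR s3 = 1 XOR 1 = 0
s5 = NOT s4 = NOT 0 = 1
s6 = in2 XOR s5 = 1 XOR 1 = 0
s7 = in5 XOR s6 = 0 XOR 0 = 0
s8 = s7 XOR in3 = 0 XOR 0 = 0
So s7 = 0 and s8 = 0.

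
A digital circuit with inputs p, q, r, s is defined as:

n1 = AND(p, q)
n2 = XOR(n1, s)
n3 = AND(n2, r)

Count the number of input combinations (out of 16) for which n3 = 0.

n3 = AND(n2, r) must be 0, so at least one of n2, r is 0.
Enumerating the 16 input combinations, 12 give n3 = 0 and 4 give n3 = 1.

12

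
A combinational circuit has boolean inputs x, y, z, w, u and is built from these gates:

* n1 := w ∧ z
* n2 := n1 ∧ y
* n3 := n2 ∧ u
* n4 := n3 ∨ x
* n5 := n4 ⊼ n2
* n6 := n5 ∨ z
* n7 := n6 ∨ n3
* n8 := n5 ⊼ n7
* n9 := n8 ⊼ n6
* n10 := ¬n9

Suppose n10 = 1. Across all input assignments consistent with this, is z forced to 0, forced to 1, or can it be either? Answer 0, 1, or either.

1

n10 = ¬n9 must be 1, so n9 = 0.
Every assignment with n10 = 1 has z = 1; there are 3 such assignment(s).
  x=0, y=1, z=1, w=1, u=1
  x=1, y=1, z=1, w=1, u=0
  x=1, y=1, z=1, w=1, u=1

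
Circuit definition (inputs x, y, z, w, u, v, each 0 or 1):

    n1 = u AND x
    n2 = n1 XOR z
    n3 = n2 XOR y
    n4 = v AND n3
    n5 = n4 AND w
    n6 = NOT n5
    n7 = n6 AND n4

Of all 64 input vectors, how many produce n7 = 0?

n7 = n6 AND n4 must be 0, so at least one of n6, n4 is 0.
Enumerating the 64 input combinations, 56 give n7 = 0 and 8 give n7 = 1.

56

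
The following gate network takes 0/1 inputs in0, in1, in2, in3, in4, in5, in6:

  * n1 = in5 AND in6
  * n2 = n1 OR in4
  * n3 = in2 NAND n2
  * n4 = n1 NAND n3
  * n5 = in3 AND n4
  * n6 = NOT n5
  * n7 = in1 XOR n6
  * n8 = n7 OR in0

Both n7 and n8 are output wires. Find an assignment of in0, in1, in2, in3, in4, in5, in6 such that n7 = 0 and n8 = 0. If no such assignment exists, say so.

Check with in0=0, in1=0, in2=1, in3=1, in4=1, in5=0, in6=1:
n1 = in5 AND in6 = 0 AND 1 = 0
n2 = n1 OR in4 = 0 OR 1 = 1
n3 = in2 NAND n2 = 1 NAND 1 = 0
n4 = n1 NAND n3 = 0 NAND 0 = 1
n5 = in3 AND n4 = 1 AND 1 = 1
n6 = NOT n5 = NOT 1 = 0
n7 = in1 XOR n6 = 0 XOR 0 = 0
n8 = n7 OR in0 = 0 OR 0 = 0
So n7 = 0 and n8 = 0.

in0=0, in1=0, in2=1, in3=1, in4=1, in5=0, in6=1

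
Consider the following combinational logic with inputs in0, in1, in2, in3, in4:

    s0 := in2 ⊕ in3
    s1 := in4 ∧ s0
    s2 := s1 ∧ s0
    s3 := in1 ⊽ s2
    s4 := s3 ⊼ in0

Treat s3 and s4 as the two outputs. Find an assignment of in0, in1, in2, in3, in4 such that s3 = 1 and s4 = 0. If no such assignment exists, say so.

in0=1, in1=0, in2=1, in3=1, in4=0

Check with in0=1, in1=0, in2=1, in3=1, in4=0:
s0 = in2 ⊕ in3 = 1 ⊕ 1 = 0
s1 = in4 ∧ s0 = 0 ∧ 0 = 0
s2 = s1 ∧ s0 = 0 ∧ 0 = 0
s3 = in1 ⊽ s2 = 0 ⊽ 0 = 1
s4 = s3 ⊼ in0 = 1 ⊼ 1 = 0
So s3 = 1 and s4 = 0.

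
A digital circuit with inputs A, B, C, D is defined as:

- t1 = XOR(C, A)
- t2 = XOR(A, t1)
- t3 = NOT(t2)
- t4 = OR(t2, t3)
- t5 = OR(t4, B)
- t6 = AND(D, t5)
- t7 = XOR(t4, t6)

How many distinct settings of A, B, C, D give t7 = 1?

t7 = XOR(t4, t6) must be 1, so t4 and t6 differ.
Enumerating the 16 input combinations, 8 give t7 = 1 and 8 give t7 = 0.

8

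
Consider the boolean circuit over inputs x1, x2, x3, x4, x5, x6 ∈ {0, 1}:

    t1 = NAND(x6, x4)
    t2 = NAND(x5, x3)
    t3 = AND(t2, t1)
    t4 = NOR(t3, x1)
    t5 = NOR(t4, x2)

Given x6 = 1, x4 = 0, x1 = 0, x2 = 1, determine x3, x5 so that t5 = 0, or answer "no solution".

x3=1 x5=1

Check with x6 = 1, x4 = 0, x1 = 0, x2 = 1 and x3=1, x5=1:
t1 = NAND(x6, x4) = NAND(1, 0) = 1
t2 = NAND(x5, x3) = NAND(1, 1) = 0
t3 = AND(t2, t1) = AND(0, 1) = 0
t4 = NOR(t3, x1) = NOR(0, 0) = 1
t5 = NOR(t4, x2) = NOR(1, 1) = 0
So t5 = 0.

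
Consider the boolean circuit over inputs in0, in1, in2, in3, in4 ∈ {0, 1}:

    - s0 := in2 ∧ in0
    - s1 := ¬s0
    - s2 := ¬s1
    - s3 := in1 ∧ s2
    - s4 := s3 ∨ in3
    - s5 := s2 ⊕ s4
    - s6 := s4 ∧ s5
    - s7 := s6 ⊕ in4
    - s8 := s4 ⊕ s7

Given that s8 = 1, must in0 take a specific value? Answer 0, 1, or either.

either

Both values of in0 occur among assignments with s8 = 1:
  in0=0: in0=0, in1=0, in2=0, in3=0, in4=1
  in0=1: in0=1, in1=0, in2=0, in3=0, in4=1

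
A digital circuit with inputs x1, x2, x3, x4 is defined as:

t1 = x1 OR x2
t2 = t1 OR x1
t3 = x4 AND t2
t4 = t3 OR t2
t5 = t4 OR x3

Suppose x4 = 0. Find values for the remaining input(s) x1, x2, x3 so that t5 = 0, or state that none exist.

x1=0 x2=0 x3=0

t5 = t4 OR x3 must be 0, so both t4 = 0 and x3 = 0.
t4 = t3 OR t2 must be 0, so both t3 = 0 and t2 = 0.
Check with x4 = 0 and x1=0, x2=0, x3=0:
t1 = x1 OR x2 = 0 OR 0 = 0
t2 = t1 OR x1 = 0 OR 0 = 0
t3 = x4 AND t2 = 0 AND 0 = 0
t4 = t3 OR t2 = 0 OR 0 = 0
t5 = t4 OR x3 = 0 OR 0 = 0
So t5 = 0.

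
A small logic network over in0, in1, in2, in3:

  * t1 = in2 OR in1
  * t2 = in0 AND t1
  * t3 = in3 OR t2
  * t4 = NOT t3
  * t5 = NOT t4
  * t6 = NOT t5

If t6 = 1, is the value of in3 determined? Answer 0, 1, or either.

0

t6 = NOT t5 must be 1, so t5 = 0.
Every assignment with t6 = 1 has in3 = 0; there are 5 such assignment(s).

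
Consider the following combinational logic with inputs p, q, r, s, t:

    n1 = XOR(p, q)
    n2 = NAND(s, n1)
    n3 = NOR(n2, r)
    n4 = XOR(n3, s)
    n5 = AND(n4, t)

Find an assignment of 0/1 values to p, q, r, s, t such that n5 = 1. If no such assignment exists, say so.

n5 = AND(n4, t) must be 1, so both n4 = 1 and t = 1.
n4 = XOR(n3, s) must be 1, so n3 and s differ.
Check with p=1 q=0 r=1 s=1 t=1:
n1 = XOR(p, q) = XOR(1, 0) = 1
n2 = NAND(s, n1) = NAND(1, 1) = 0
n3 = NOR(n2, r) = NOR(0, 1) = 0
n4 = XOR(n3, s) = XOR(0, 1) = 1
n5 = AND(n4, t) = AND(1, 1) = 1
So n5 = 1 as required.

p=1 q=0 r=1 s=1 t=1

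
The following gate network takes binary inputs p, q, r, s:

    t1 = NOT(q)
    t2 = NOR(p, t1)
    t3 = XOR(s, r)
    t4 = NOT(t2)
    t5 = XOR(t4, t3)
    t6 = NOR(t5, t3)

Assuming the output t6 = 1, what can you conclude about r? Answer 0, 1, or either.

Both values of r occur among assignments with t6 = 1:
  r=0: p=0, q=1, r=0, s=0
  r=1: p=0, q=1, r=1, s=1

either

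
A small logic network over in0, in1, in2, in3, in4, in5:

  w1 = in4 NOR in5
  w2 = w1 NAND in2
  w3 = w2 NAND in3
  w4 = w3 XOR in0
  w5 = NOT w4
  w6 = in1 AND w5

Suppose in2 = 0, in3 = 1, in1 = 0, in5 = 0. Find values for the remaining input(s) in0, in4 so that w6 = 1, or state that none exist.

no solution exists

With in2 = 0, in3 = 1, in1 = 0, in5 = 0 fixed, none of the 4 settings of in0, in4 give w6 = 1.
For example, with in0=0, in4=1:
w1 = in4 NOR in5 = 1 NOR 0 = 0
w2 = w1 NAND in2 = 0 NAND 0 = 1
w3 = w2 NAND in3 = 1 NAND 1 = 0
w4 = w3 XOR in0 = 0 XOR 0 = 0
w5 = NOT w4 = NOT 0 = 1
w6 = in1 AND w5 = 0 AND 1 = 0
giving w6 = 0 ≠ 1.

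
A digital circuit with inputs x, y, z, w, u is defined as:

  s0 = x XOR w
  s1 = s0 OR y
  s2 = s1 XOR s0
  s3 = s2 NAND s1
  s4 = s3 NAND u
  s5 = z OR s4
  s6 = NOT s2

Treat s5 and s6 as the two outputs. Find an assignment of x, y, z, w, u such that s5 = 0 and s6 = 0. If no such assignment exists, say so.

Across all 32 input combinations, none give both s5 = 0 and s6 = 0.

no solution exists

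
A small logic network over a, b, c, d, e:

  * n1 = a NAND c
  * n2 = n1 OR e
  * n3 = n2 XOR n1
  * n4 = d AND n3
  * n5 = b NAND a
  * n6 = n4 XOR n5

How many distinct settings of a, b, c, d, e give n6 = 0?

n6 = n4 XOR n5 must be 0, so n4 and n5 are equal.
Enumerating the 32 input combinations, 8 give n6 = 0 and 24 give n6 = 1.

8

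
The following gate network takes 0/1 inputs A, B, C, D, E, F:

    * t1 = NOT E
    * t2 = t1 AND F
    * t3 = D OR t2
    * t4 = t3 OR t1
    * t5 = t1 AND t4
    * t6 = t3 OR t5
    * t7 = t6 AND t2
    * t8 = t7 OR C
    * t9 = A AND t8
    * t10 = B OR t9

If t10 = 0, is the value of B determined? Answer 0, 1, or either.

t10 = B OR t9 must be 0, so both B = 0 and t9 = 0.
t9 = A AND t8 must be 0, so at least one of A, t8 is 0.
Every assignment with t10 = 0 has B = 0; there are 22 such assignment(s).

0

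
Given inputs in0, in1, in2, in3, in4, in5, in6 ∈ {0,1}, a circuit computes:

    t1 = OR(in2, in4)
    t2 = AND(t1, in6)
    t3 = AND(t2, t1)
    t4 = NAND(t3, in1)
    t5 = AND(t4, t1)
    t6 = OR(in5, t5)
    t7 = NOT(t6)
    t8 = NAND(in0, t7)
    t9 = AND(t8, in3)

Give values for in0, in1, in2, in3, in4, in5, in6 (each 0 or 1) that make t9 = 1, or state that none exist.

Check with in0=0 in1=0 in2=0 in3=1 in4=1 in5=0 in6=1:
t1 = OR(in2, in4) = OR(0, 1) = 1
t2 = AND(t1, in6) = AND(1, 1) = 1
t3 = AND(t2, t1) = AND(1, 1) = 1
t4 = NAND(t3, in1) = NAND(1, 0) = 1
t5 = AND(t4, t1) = AND(1, 1) = 1
t6 = OR(in5, t5) = OR(0, 1) = 1
t7 = NOT(t6) = NOT 1 = 0
t8 = NAND(in0, t7) = NAND(0, 0) = 1
t9 = AND(t8, in3) = AND(1, 1) = 1
So t9 = 1 as required.

in0=0 in1=0 in2=0 in3=1 in4=1 in5=0 in6=1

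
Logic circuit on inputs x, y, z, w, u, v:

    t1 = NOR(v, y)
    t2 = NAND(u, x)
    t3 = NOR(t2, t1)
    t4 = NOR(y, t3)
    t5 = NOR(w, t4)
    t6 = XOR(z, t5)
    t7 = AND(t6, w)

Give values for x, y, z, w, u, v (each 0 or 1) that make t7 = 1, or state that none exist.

Check with x=0, y=0, z=1, w=1, u=0, v=1:
t1 = NOR(v, y) = NOR(1, 0) = 0
t2 = NAND(u, x) = NAND(0, 0) = 1
t3 = NOR(t2, t1) = NOR(1, 0) = 0
t4 = NOR(y, t3) = NOR(0, 0) = 1
t5 = NOR(w, t4) = NOR(1, 1) = 0
t6 = XOR(z, t5) = XOR(1, 0) = 1
t7 = AND(t6, w) = AND(1, 1) = 1
So t7 = 1 as required.

x=0, y=0, z=1, w=1, u=0, v=1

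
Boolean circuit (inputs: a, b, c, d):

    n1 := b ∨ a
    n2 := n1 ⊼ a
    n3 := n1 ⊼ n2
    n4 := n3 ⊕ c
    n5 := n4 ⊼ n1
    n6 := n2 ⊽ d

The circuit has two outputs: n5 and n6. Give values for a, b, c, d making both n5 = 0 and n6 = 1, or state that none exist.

Check with a=1, b=0, c=0, d=0:
n1 = b ∨ a = 0 ∨ 1 = 1
n2 = n1 ⊼ a = 1 ⊼ 1 = 0
n3 = n1 ⊼ n2 = 1 ⊼ 0 = 1
n4 = n3 ⊕ c = 1 ⊕ 0 = 1
n5 = n4 ⊼ n1 = 1 ⊼ 1 = 0
n6 = n2 ⊽ d = 0 ⊽ 0 = 1
So n5 = 0 and n6 = 1.

a=1, b=0, c=0, d=0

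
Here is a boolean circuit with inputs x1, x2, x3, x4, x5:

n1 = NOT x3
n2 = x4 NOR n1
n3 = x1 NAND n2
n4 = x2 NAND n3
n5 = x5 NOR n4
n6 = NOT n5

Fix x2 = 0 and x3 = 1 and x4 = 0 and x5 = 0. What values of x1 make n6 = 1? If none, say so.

n6 = NOT n5 must be 1, so n5 = 0.
n5 = x5 NOR n4 must be 0, so at least one of x5, n4 is 1.
Check with x2 = 0 and x3 = 1 and x4 = 0 and x5 = 0 and x1=0:
n1 = NOT x3 = NOT 1 = 0
n2 = x4 NOR n1 = 0 NOR 0 = 1
n3 = x1 NAND n2 = 0 NAND 1 = 1
n4 = x2 NAND n3 = 0 NAND 1 = 1
n5 = x5 NOR n4 = 0 NOR 1 = 0
n6 = NOT n5 = NOT 0 = 1
So n6 = 1.

x1=0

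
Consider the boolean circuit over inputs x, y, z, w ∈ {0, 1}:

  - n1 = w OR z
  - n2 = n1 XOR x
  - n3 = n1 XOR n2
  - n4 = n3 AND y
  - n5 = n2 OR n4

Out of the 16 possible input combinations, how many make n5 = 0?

n5 = n2 OR n4 must be 0, so both n2 = 0 and n4 = 0.
Satisfying assignments:
  x=0, y=0, z=0, w=0
  x=0, y=1, z=0, w=0
  x=1, y=0, z=0, w=1
  x=1, y=0, z=1, w=0
  x=1, y=0, z=1, w=1

5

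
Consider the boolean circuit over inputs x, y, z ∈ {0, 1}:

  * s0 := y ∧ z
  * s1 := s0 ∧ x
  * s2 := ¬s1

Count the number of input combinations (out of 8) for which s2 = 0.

1

s2 = ¬s1 must be 0, so s1 = 1.
s1 = s0 ∧ x must be 1, so both s0 = 1 and x = 1.
s0 = y ∧ z must be 1, so both y = 1 and z = 1.
Satisfying assignments:
  x=1, y=1, z=1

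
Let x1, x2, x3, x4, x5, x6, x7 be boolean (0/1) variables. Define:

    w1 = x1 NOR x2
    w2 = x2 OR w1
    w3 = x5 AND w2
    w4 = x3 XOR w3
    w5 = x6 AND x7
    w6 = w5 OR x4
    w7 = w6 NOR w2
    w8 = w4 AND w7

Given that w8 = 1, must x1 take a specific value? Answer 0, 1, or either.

1

w8 = w4 AND w7 must be 1, so both w4 = 1 and w7 = 1.
Every assignment with w8 = 1 has x1 = 1; there are 6 such assignment(s).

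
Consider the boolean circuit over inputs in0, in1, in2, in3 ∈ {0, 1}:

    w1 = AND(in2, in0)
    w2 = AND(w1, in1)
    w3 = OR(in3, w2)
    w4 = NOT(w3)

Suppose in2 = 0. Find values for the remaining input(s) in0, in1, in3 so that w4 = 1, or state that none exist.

in0=1, in1=0, in3=0

w4 = NOT(w3) must be 1, so w3 = 0.
Check with in2 = 0 and in0=1, in1=0, in3=0:
w1 = AND(in2, in0) = AND(0, 1) = 0
w2 = AND(w1, in1) = AND(0, 0) = 0
w3 = OR(in3, w2) = OR(0, 0) = 0
w4 = NOT(w3) = NOT 0 = 1
So w4 = 1.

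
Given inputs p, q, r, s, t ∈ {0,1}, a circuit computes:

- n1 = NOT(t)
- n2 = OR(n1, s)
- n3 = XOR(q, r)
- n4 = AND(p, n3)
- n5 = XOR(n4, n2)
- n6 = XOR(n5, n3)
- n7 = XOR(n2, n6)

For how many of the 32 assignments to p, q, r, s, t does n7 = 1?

n7 = XOR(n2, n6) must be 1, so n2 and n6 differ.
Enumerating the 32 input combinations, 8 give n7 = 1 and 24 give n7 = 0.

8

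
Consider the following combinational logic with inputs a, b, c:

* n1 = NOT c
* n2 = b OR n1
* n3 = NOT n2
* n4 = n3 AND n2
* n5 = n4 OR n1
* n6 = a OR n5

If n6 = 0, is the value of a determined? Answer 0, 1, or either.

n6 = a OR n5 must be 0, so both a = 0 and n5 = 0.
n5 = n4 OR n1 must be 0, so both n4 = 0 and n1 = 0.
Every assignment with n6 = 0 has a = 0; there are 2 such assignment(s).
  a=0, b=0, c=1
  a=0, b=1, c=1

0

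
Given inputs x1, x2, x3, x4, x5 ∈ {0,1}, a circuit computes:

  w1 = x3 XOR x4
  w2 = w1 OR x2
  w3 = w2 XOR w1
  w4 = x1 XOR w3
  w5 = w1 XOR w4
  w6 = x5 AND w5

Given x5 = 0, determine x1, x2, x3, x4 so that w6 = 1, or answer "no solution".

no solution exists

With x5 = 0 fixed, none of the 16 settings of x1, x2, x3, x4 give w6 = 1.
For example, with x1=0, x2=1, x3=0, x4=0:
w1 = x3 XOR x4 = 0 XOR 0 = 0
w2 = w1 OR x2 = 0 OR 1 = 1
w3 = w2 XOR w1 = 1 XOR 0 = 1
w4 = x1 XOR w3 = 0 XOR 1 = 1
w5 = w1 XOR w4 = 0 XOR 1 = 1
w6 = x5 AND w5 = 0 AND 1 = 0
giving w6 = 0 ≠ 1.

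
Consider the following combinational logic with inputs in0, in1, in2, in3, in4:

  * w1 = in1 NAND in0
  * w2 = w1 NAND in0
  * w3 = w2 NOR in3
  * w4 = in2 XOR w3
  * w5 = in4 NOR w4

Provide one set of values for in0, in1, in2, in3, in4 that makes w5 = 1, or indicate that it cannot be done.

w5 = in4 NOR w4 must be 1, so both in4 = 0 and w4 = 0.
w4 = in2 XOR w3 must be 0, so in2 and w3 are equal.
Check with in0=1, in1=0, in2=1, in3=0, in4=0:
w1 = in1 NAND in0 = 0 NAND 1 = 1
w2 = w1 NAND in0 = 1 NAND 1 = 0
w3 = w2 NOR in3 = 0 NOR 0 = 1
w4 = in2 XOR w3 = 1 XOR 1 = 0
w5 = in4 NOR w4 = 0 NOR 0 = 1
So w5 = 1 as required.

in0=1, in1=0, in2=1, in3=0, in4=0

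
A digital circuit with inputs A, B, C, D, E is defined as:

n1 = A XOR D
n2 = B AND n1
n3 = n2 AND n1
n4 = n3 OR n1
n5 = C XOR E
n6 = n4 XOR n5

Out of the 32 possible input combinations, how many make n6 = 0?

16

n6 = n4 XOR n5 must be 0, so n4 and n5 are equal.
Enumerating the 32 input combinations, 16 give n6 = 0 and 16 give n6 = 1.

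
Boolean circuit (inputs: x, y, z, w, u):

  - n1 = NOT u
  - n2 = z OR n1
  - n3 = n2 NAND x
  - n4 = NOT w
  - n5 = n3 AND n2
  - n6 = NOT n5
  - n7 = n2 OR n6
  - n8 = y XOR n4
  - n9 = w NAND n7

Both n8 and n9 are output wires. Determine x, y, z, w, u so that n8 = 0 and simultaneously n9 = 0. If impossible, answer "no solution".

x=1, y=0, z=0, w=1, u=1

Check with x=1, y=0, z=0, w=1, u=1:
n1 = NOT u = NOT 1 = 0
n2 = z OR n1 = 0 OR 0 = 0
n3 = n2 NAND x = 0 NAND 1 = 1
n4 = NOT w = NOT 1 = 0
n5 = n3 AND n2 = 1 AND 0 = 0
n6 = NOT n5 = NOT 0 = 1
n7 = n2 OR n6 = 0 OR 1 = 1
n8 = y XOR n4 = 0 XOR 0 = 0
n9 = w NAND n7 = 1 NAND 1 = 0
So n8 = 0 and n9 = 0.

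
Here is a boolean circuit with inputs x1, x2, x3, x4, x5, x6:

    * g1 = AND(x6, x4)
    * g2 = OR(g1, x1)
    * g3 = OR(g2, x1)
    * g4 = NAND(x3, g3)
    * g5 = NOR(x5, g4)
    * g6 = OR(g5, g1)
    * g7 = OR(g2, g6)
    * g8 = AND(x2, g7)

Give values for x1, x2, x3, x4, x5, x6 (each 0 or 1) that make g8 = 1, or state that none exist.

Check with x1=1, x2=1, x3=0, x4=1, x5=1, x6=0:
g1 = AND(x6, x4) = AND(0, 1) = 0
g2 = OR(g1, x1) = OR(0, 1) = 1
g3 = OR(g2, x1) = OR(1, 1) = 1
g4 = NAND(x3, g3) = NAND(0, 1) = 1
g5 = NOR(x5, g4) = NOR(1, 1) = 0
g6 = OR(g5, g1) = OR(0, 0) = 0
g7 = OR(g2, g6) = OR(1, 0) = 1
g8 = AND(x2, g7) = AND(1, 1) = 1
So g8 = 1 as required.

x1=1, x2=1, x3=0, x4=1, x5=1, x6=0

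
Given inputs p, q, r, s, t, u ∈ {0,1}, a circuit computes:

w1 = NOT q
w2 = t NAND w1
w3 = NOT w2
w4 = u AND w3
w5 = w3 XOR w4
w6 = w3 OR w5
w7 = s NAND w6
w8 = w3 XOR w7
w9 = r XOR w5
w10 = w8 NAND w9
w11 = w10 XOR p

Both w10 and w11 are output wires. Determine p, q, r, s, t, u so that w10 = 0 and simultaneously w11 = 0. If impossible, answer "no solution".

Check with p=0 q=1 r=1 s=1 t=0 u=1:
w1 = NOT q = NOT 1 = 0
w2 = t NAND w1 = 0 NAND 0 = 1
w3 = NOT w2 = NOT 1 = 0
w4 = u AND w3 = 1 AND 0 = 0
w5 = w3 XOR w4 = 0 XOR 0 = 0
w6 = w3 OR w5 = 0 OR 0 = 0
w7 = s NAND w6 = 1 NAND 0 = 1
w8 = w3 XOR w7 = 0 XOR 1 = 1
w9 = r XOR w5 = 1 XOR 0 = 1
w10 = w8 NAND w9 = 1 NAND 1 = 0
w11 = w10 XOR p = 0 XOR 0 = 0
So w10 = 0 and w11 = 0.

p=0 q=1 r=1 s=1 t=0 u=1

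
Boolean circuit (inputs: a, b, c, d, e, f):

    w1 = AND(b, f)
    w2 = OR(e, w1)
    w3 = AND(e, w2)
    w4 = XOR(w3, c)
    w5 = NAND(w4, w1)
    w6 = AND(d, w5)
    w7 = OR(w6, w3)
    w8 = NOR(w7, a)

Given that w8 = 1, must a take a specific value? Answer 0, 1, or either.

w8 = NOR(w7, a) must be 1, so both w7 = 0 and a = 0.
Every assignment with w8 = 1 has a = 0; there are 9 such assignment(s).

0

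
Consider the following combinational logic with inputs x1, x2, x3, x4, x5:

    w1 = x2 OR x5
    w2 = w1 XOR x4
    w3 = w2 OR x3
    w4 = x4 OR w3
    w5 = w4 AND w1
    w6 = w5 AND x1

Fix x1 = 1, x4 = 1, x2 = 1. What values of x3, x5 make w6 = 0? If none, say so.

no solution exists

With x1 = 1, x4 = 1, x2 = 1 fixed, none of the 4 settings of x3, x5 give w6 = 0.
For example, with x3=1, x5=1:
w1 = x2 OR x5 = 1 OR 1 = 1
w2 = w1 XOR x4 = 1 XOR 1 = 0
w3 = w2 OR x3 = 0 OR 1 = 1
w4 = x4 OR w3 = 1 OR 1 = 1
w5 = w4 AND w1 = 1 AND 1 = 1
w6 = w5 AND x1 = 1 AND 1 = 1
giving w6 = 1 ≠ 0.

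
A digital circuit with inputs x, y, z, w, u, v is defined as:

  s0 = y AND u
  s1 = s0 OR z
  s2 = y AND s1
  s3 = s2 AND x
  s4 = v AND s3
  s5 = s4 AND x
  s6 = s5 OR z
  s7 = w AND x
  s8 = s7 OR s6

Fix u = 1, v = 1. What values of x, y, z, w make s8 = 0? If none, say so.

x=0, y=0, z=0, w=1

Check with u = 1, v = 1 and x=0, y=0, z=0, w=1:
s0 = y AND u = 0 AND 1 = 0
s1 = s0 OR z = 0 OR 0 = 0
s2 = y AND s1 = 0 AND 0 = 0
s3 = s2 AND x = 0 AND 0 = 0
s4 = v AND s3 = 1 AND 0 = 0
s5 = s4 AND x = 0 AND 0 = 0
s6 = s5 OR z = 0 OR 0 = 0
s7 = w AND x = 1 AND 0 = 0
s8 = s7 OR s6 = 0 OR 0 = 0
So s8 = 0.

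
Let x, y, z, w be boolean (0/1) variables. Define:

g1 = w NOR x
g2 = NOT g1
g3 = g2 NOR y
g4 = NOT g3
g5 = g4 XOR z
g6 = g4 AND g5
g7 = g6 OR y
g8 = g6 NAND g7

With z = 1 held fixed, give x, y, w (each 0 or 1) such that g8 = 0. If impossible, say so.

With z = 1 fixed, none of the 8 settings of x, y, w give g8 = 0.
For example, with x=1, y=0, w=0:
g1 = w NOR x = 0 NOR 1 = 0
g2 = NOT g1 = NOT 0 = 1
g3 = g2 NOR y = 1 NOR 0 = 0
g4 = NOT g3 = NOT 0 = 1
g5 = g4 XOR z = 1 XOR 1 = 0
g6 = g4 AND g5 = 1 AND 0 = 0
g7 = g6 OR y = 0 OR 0 = 0
g8 = g6 NAND g7 = 0 NAND 0 = 1
giving g8 = 1 ≠ 0.

no solution exists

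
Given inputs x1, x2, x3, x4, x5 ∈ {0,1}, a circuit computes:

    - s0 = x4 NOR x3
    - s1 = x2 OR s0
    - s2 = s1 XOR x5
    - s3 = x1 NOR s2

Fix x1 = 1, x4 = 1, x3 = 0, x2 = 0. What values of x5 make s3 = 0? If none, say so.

x5=0

Check with x1 = 1, x4 = 1, x3 = 0, x2 = 0 and x5=0:
s0 = x4 NOR x3 = 1 NOR 0 = 0
s1 = x2 OR s0 = 0 OR 0 = 0
s2 = s1 XOR x5 = 0 XOR 0 = 0
s3 = x1 NOR s2 = 1 NOR 0 = 0
So s3 = 0.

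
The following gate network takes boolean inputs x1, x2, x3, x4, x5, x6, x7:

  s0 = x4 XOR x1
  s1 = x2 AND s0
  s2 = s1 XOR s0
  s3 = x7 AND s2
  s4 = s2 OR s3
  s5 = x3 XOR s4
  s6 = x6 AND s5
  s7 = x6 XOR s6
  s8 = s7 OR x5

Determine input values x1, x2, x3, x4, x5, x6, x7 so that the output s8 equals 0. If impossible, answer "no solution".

x1=0, x2=0, x3=0, x4=1, x5=0, x6=0, x7=1

Check with x1=0, x2=0, x3=0, x4=1, x5=0, x6=0, x7=1:
s0 = x4 XOR x1 = 1 XOR 0 = 1
s1 = x2 AND s0 = 0 AND 1 = 0
s2 = s1 XOR s0 = 0 XOR 1 = 1
s3 = x7 AND s2 = 1 AND 1 = 1
s4 = s2 OR s3 = 1 OR 1 = 1
s5 = x3 XOR s4 = 0 XOR 1 = 1
s6 = x6 AND s5 = 0 AND 1 = 0
s7 = x6 XOR s6 = 0 XOR 0 = 0
s8 = s7 OR x5 = 0 OR 0 = 0
So s8 = 0 as required.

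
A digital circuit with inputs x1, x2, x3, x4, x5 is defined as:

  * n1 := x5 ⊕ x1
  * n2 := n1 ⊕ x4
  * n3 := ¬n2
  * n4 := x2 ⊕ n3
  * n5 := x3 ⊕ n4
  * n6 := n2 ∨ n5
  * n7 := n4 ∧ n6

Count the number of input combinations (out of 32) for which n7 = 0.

20

n7 = n4 ∧ n6 must be 0, so at least one of n4, n6 is 0.
Enumerating the 32 input combinations, 20 give n7 = 0 and 12 give n7 = 1.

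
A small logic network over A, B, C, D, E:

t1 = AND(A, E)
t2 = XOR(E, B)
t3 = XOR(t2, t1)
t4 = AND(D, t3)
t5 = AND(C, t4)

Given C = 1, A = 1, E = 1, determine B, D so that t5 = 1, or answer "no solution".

Check with C = 1, A = 1, E = 1 and B=1, D=1:
t1 = AND(A, E) = AND(1, 1) = 1
t2 = XOR(E, B) = XOR(1, 1) = 0
t3 = XOR(t2, t1) = XOR(0, 1) = 1
t4 = AND(D, t3) = AND(1, 1) = 1
t5 = AND(C, t4) = AND(1, 1) = 1
So t5 = 1.

B=1 D=1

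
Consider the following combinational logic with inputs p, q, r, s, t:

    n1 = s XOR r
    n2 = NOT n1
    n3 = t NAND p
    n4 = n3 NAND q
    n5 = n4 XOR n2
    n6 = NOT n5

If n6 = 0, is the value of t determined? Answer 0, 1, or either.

Both values of t occur among assignments with n6 = 0:
  t=0: p=0, q=0, r=0, s=1, t=0
  t=1: p=0, q=0, r=0, s=1, t=1

either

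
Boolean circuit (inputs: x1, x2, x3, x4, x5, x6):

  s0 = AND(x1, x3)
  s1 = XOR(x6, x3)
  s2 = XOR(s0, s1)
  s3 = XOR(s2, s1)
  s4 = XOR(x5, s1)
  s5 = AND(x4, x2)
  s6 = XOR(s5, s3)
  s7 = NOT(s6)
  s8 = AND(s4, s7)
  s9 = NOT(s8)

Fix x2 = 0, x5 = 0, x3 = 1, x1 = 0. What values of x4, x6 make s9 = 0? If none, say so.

x4=1, x6=0

s9 = NOT(s8) must be 0, so s8 = 1.
s8 = AND(s4, s7) must be 1, so both s4 = 1 and s7 = 1.
Check with x2 = 0, x5 = 0, x3 = 1, x1 = 0 and x4=1, x6=0:
s0 = AND(x1, x3) = AND(0, 1) = 0
s1 = XOR(x6, x3) = XOR(0, 1) = 1
s2 = XOR(s0, s1) = XOR(0, 1) = 1
s3 = XOR(s2, s1) = XOR(1, 1) = 0
s4 = XOR(x5, s1) = XOR(0, 1) = 1
s5 = AND(x4, x2) = AND(1, 0) = 0
s6 = XOR(s5, s3) = XOR(0, 0) = 0
s7 = NOT(s6) = NOT 0 = 1
s8 = AND(s4, s7) = AND(1, 1) = 1
s9 = NOT(s8) = NOT 1 = 0
So s9 = 0.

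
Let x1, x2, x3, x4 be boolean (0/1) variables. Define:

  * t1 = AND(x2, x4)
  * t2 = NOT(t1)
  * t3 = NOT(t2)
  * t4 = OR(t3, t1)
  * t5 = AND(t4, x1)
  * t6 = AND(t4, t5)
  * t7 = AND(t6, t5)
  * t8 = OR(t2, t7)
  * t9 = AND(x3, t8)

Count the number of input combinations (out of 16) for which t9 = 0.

9

t9 = AND(x3, t8) must be 0, so at least one of x3, t8 is 0.
Enumerating the 16 input combinations, 9 give t9 = 0 and 7 give t9 = 1.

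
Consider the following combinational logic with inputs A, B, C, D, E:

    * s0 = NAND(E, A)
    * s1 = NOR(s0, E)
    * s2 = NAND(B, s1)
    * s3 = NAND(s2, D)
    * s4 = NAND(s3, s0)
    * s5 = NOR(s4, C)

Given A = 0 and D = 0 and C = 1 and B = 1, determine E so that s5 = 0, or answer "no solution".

E=0

s5 = NOR(s4, C) must be 0, so at least one of s4, C is 1.
Check with A = 0 and D = 0 and C = 1 and B = 1 and E=0:
s0 = NAND(E, A) = NAND(0, 0) = 1
s1 = NOR(s0, E) = NOR(1, 0) = 0
s2 = NAND(B, s1) = NAND(1, 0) = 1
s3 = NAND(s2, D) = NAND(1, 0) = 1
s4 = NAND(s3, s0) = NAND(1, 1) = 0
s5 = NOR(s4, C) = NOR(0, 1) = 0
So s5 = 0.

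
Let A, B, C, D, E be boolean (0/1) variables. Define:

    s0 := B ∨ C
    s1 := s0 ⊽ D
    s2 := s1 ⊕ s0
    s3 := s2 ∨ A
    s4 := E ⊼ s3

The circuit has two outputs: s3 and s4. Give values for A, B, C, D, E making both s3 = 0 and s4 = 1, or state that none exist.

A=0 B=0 C=0 D=1 E=1

Check with A=0 B=0 C=0 D=1 E=1:
s0 = B ∨ C = 0 ∨ 0 = 0
s1 = s0 ⊽ D = 0 ⊽ 1 = 0
s2 = s1 ⊕ s0 = 0 ⊕ 0 = 0
s3 = s2 ∨ A = 0 ∨ 0 = 0
s4 = E ⊼ s3 = 1 ⊼ 0 = 1
So s3 = 0 and s4 = 1.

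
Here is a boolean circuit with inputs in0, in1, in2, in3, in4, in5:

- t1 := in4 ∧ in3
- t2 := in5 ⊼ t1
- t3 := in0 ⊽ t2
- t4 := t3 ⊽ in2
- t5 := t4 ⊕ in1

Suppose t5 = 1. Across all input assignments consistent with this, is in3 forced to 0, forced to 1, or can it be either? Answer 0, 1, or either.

Both values of in3 occur among assignments with t5 = 1:
  in3=0: in0=0, in1=0, in2=0, in3=0, in4=0, in5=0
  in3=1: in0=0, in1=0, in2=0, in3=1, in4=0, in5=0

either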